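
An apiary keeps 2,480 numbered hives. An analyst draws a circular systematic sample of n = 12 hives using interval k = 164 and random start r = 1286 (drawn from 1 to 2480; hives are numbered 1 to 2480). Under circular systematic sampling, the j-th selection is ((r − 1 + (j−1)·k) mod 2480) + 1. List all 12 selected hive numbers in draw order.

1286, 1450, 1614, 1778, 1942, 2106, 2270, 2434, 118, 282, 446, 610

Selection 1: 1286
Selection 2: 1286 + 164 = 1450
Selection 3: 1450 + 164 = 1614
Selection 4: 1614 + 164 = 1778
Selection 5: 1778 + 164 = 1942
Selection 6: 1942 + 164 = 2106
Selection 7: 2106 + 164 = 2270
Selection 8: 2270 + 164 = 2434
Selection 9: 2434 + 164 = 2598 → 2598 − 2480 = 118
Selection 10: 118 + 164 = 282
Selection 11: 282 + 164 = 446
Selection 12: 446 + 164 = 610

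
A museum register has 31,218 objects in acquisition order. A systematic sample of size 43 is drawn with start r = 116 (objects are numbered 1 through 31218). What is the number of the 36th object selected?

25526

k = 31218/43 = 726
36th selection = r + (36−1)·k = 116 + 35×726 = 116 + 25410 = 25526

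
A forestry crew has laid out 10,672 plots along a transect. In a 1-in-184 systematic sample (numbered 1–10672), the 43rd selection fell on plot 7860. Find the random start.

k = 184
r = 7860 − (43−1)×184 = 7860 − 7728 = 132

132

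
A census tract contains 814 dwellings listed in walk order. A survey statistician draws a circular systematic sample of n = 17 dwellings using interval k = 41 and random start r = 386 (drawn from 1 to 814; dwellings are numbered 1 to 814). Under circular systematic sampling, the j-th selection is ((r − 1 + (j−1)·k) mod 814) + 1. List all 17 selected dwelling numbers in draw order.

Selection 1: 386
Selection 2: 386 + 41 = 427
Selection 3: 427 + 41 = 468
Selection 4: 468 + 41 = 509
Selection 5: 509 + 41 = 550
Selection 6: 550 + 41 = 591
Selection 7: 591 + 41 = 632
Selection 8: 632 + 41 = 673
Selection 9: 673 + 41 = 714
Selection 10: 714 + 41 = 755
Selection 11: 755 + 41 = 796
Selection 12: 796 + 41 = 837 → 837 − 814 = 23
Selection 13: 23 + 41 = 64
Selection 14: 64 + 41 = 105
Selection 15: 105 + 41 = 146
Selection 16: 146 + 41 = 187
Selection 17: 187 + 41 = 228

386, 427, 468, 509, 550, 591, 632, 673, 714, 755, 796, 23, 64, 105, 146, 187, 228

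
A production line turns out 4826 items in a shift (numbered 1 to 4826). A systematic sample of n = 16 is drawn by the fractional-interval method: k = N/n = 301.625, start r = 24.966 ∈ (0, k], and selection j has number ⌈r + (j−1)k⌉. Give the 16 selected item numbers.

25, 327, 629, 930, 1232, 1534, 1835, 2137, 2438, 2740, 3042, 3343, 3645, 3947, 4248, 4550

j=1: r + 0k = 24.966 → ⌈·⌉ = 25
j=2: r + 1k = 326.591 → ⌈·⌉ = 327
j=3: r + 2k = 628.216 → ⌈·⌉ = 629
j=4: r + 3k = 929.841 → ⌈·⌉ = 930
j=5: r + 4k = 1231.466 → ⌈·⌉ = 1232
j=6: r + 5k = 1533.091 → ⌈·⌉ = 1534
j=7: r + 6k = 1834.716 → ⌈·⌉ = 1835
j=8: r + 7k = 2136.341 → ⌈·⌉ = 2137
j=9: r + 8k = 2437.966 → ⌈·⌉ = 2438
j=10: r + 9k = 2739.591 → ⌈·⌉ = 2740
j=11: r + 10k = 3041.216 → ⌈·⌉ = 3042
j=12: r + 11k = 3342.841 → ⌈·⌉ = 3343
j=13: r + 12k = 3644.466 → ⌈·⌉ = 3645
j=14: r + 13k = 3946.091 → ⌈·⌉ = 3947
j=15: r + 14k = 4247.716 → ⌈·⌉ = 4248
j=16: r + 15k = 4549.341 → ⌈·⌉ = 4550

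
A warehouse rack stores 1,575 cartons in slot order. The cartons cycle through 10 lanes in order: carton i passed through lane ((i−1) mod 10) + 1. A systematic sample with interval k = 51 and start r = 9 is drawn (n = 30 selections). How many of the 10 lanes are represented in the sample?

10

Consecutive selections differ by k = 51, so their lane numbers differ by 51 mod 10 = 1.
gcd(51, 10) = 1, so the sample visits 10/1 = 10 distinct residues mod 10.
Start 9 is lane 9; the lanes hit are 1, 2, 3, 4, 5, 6, 7, 8, 9, 10.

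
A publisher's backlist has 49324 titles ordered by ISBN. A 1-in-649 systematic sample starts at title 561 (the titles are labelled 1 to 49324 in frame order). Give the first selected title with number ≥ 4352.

k = 649
Steps past start: ⌈(4352 − 561)/649⌉ = ⌈3791/649⌉ = 6
Selected title: 561 + 6×649 = 4455

4455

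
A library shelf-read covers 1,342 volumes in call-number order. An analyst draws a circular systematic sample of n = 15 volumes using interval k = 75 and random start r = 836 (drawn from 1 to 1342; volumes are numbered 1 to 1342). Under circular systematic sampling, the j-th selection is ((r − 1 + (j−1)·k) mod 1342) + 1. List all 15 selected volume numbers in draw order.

Selection 1: 836
Selection 2: 836 + 75 = 911
Selection 3: 911 + 75 = 986
Selection 4: 986 + 75 = 1061
Selection 5: 1061 + 75 = 1136
Selection 6: 1136 + 75 = 1211
Selection 7: 1211 + 75 = 1286
Selection 8: 1286 + 75 = 1361 → 1361 − 1342 = 19
Selection 9: 19 + 75 = 94
Selection 10: 94 + 75 = 169
Selection 11: 169 + 75 = 244
Selection 12: 244 + 75 = 319
Selection 13: 319 + 75 = 394
Selection 14: 394 + 75 = 469
Selection 15: 469 + 75 = 544

836, 911, 986, 1061, 1136, 1211, 1286, 19, 94, 169, 244, 319, 394, 469, 544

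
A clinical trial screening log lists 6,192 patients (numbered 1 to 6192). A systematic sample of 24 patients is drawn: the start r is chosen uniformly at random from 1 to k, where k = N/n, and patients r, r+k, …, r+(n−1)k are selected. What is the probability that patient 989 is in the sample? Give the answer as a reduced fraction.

k = 6192/24 = 258.
Patient 989 is selected iff r ≡ 989 (mod 258); exactly one such r in {1,…,258}.
Inclusion probability = 1/258.

1/258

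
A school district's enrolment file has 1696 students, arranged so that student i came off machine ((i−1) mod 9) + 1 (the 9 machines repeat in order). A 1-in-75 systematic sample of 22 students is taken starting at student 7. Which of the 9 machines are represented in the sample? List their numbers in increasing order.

Consecutive selections differ by k = 75, so their machine numbers differ by 75 mod 9 = 3.
gcd(75, 9) = 3, so the sample visits 9/3 = 3 distinct residues mod 9.
Start 7 is machine 7; the machines hit are 1, 4, 7.

1, 4, 7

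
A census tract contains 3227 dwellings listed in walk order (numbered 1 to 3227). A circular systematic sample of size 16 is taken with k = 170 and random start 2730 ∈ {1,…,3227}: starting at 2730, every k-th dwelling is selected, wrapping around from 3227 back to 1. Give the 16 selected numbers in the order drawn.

2730, 2900, 3070, 13, 183, 353, 523, 693, 863, 1033, 1203, 1373, 1543, 1713, 1883, 2053

Selection 1: 2730
Selection 2: 2730 + 170 = 2900
Selection 3: 2900 + 170 = 3070
Selection 4: 3070 + 170 = 3240 → 3240 − 3227 = 13
Selection 5: 13 + 170 = 183
Selection 6: 183 + 170 = 353
Selection 7: 353 + 170 = 523
Selection 8: 523 + 170 = 693
Selection 9: 693 + 170 = 863
Selection 10: 863 + 170 = 1033
Selection 11: 1033 + 170 = 1203
Selection 12: 1203 + 170 = 1373
Selection 13: 1373 + 170 = 1543
Selection 14: 1543 + 170 = 1713
Selection 15: 1713 + 170 = 1883
Selection 16: 1883 + 170 = 2053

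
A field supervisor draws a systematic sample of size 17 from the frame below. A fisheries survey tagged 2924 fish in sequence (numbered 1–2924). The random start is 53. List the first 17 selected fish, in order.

k = N/n = 2924/17 = 172
fish 1: 53
fish 2: 53 + 172 = 225
fish 3: 225 + 172 = 397
fish 4: 397 + 172 = 569
fish 5: 569 + 172 = 741
fish 6: 741 + 172 = 913
fish 7: 913 + 172 = 1085
fish 8: 1085 + 172 = 1257
fish 9: 1257 + 172 = 1429
fish 10: 1429 + 172 = 1601
fish 11: 1601 + 172 = 1773
fish 12: 1773 + 172 = 1945
fish 13: 1945 + 172 = 2117
fish 14: 2117 + 172 = 2289
fish 15: 2289 + 172 = 2461
fish 16: 2461 + 172 = 2633
fish 17: 2633 + 172 = 2805

53, 225, 397, 569, 741, 913, 1085, 1257, 1429, 1601, 1773, 1945, 2117, 2289, 2461, 2633, 2805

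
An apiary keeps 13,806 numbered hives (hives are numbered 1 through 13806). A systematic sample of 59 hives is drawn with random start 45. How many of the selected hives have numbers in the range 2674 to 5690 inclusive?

k = 13806/59 = 234
First selection ≥ 2674: 45 + ⌈(2674−45)/234⌉·234 = 45 + 12×234 = 2853
Last selection ≤ 5690: 45 + ⌊(5690−45)/234⌋·234 = 45 + 24×234 = 5661
Count = 24 − 12 + 1 = 13

13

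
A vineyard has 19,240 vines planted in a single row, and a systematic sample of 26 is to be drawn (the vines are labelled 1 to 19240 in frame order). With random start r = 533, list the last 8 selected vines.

k = N/n = 19240/26 = 740
19th selection = 533 + 18×740 = 13853
20th: 13853 + 740 = 14593
21st: 14593 + 740 = 15333
22nd: 15333 + 740 = 16073
23rd: 16073 + 740 = 16813
24th: 16813 + 740 = 17553
25th: 17553 + 740 = 18293
26th: 18293 + 740 = 19033

13853, 14593, 15333, 16073, 16813, 17553, 18293, 19033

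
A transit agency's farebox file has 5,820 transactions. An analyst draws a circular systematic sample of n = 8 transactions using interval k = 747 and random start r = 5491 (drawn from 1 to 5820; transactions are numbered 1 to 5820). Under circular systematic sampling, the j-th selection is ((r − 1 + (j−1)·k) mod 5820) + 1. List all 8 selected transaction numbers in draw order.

5491, 418, 1165, 1912, 2659, 3406, 4153, 4900

Selection 1: 5491
Selection 2: 5491 + 747 = 6238 → 6238 − 5820 = 418
Selection 3: 418 + 747 = 1165
Selection 4: 1165 + 747 = 1912
Selection 5: 1912 + 747 = 2659
Selection 6: 2659 + 747 = 3406
Selection 7: 3406 + 747 = 4153
Selection 8: 4153 + 747 = 4900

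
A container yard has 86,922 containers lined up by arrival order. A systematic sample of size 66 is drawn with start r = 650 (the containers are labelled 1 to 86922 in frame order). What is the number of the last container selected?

k = 86922/66 = 1317
66th selection = r + (66−1)·k = 650 + 65×1317 = 650 + 85605 = 86255

86255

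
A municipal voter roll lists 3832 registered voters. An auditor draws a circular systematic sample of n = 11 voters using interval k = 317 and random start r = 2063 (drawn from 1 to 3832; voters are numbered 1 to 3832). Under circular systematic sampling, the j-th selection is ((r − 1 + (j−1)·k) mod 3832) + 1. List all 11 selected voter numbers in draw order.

Selection 1: 2063
Selection 2: 2063 + 317 = 2380
Selection 3: 2380 + 317 = 2697
Selection 4: 2697 + 317 = 3014
Selection 5: 3014 + 317 = 3331
Selection 6: 3331 + 317 = 3648
Selection 7: 3648 + 317 = 3965 → 3965 − 3832 = 133
Selection 8: 133 + 317 = 450
Selection 9: 450 + 317 = 767
Selection 10: 767 + 317 = 1084
Selection 11: 1084 + 317 = 1401

2063, 2380, 2697, 3014, 3331, 3648, 133, 450, 767, 1084, 1401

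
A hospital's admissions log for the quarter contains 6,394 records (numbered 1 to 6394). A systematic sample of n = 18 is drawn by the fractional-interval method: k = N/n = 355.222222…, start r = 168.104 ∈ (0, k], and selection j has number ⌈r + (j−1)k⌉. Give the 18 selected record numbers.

169, 524, 879, 1234, 1589, 1945, 2300, 2655, 3010, 3366, 3721, 4076, 4431, 4786, 5142, 5497, 5852, 6207

j=1: r + 0k = 168.104 → ⌈·⌉ = 169
j=2: r + 1k = 523.326222… → ⌈·⌉ = 524
j=3: r + 2k = 878.548444… → ⌈·⌉ = 879
j=4: r + 3k = 1233.770666… → ⌈·⌉ = 1234
j=5: r + 4k = 1588.992888… → ⌈·⌉ = 1589
j=6: r + 5k = 1944.215111… → ⌈·⌉ = 1945
j=7: r + 6k = 2299.437333… → ⌈·⌉ = 2300
j=8: r + 7k = 2654.659555… → ⌈·⌉ = 2655
j=9: r + 8k = 3009.881777… → ⌈·⌉ = 3010
j=10: r + 9k = 3365.104 → ⌈·⌉ = 3366
j=11: r + 10k = 3720.326222… → ⌈·⌉ = 3721
j=12: r + 11k = 4075.548444… → ⌈·⌉ = 4076
j=13: r + 12k = 4430.770666… → ⌈·⌉ = 4431
j=14: r + 13k = 4785.992888… → ⌈·⌉ = 4786
j=15: r + 14k = 5141.215111… → ⌈·⌉ = 5142
j=16: r + 15k = 5496.437333… → ⌈·⌉ = 5497
j=17: r + 16k = 5851.659555… → ⌈·⌉ = 5852
j=18: r + 17k = 6206.881777… → ⌈·⌉ = 6207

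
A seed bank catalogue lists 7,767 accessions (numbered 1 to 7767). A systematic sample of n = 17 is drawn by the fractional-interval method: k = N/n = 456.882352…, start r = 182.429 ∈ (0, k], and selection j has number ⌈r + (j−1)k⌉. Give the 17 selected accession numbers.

j=1: r + 0k = 182.429 → ⌈·⌉ = 183
j=2: r + 1k = 639.311352… → ⌈·⌉ = 640
j=3: r + 2k = 1096.193705… → ⌈·⌉ = 1097
j=4: r + 3k = 1553.076058… → ⌈·⌉ = 1554
j=5: r + 4k = 2009.958411… → ⌈·⌉ = 2010
j=6: r + 5k = 2466.840764… → ⌈·⌉ = 2467
j=7: r + 6k = 2923.723117… → ⌈·⌉ = 2924
j=8: r + 7k = 3380.605470… → ⌈·⌉ = 3381
j=9: r + 8k = 3837.487823… → ⌈·⌉ = 3838
j=10: r + 9k = 4294.370176… → ⌈·⌉ = 4295
j=11: r + 10k = 4751.252529… → ⌈·⌉ = 4752
j=12: r + 11k = 5208.134882… → ⌈·⌉ = 5209
j=13: r + 12k = 5665.017235… → ⌈·⌉ = 5666
j=14: r + 13k = 6121.899588… → ⌈·⌉ = 6122
j=15: r + 14k = 6578.781941… → ⌈·⌉ = 6579
j=16: r + 15k = 7035.664294… → ⌈·⌉ = 7036
j=17: r + 16k = 7492.546647… → ⌈·⌉ = 7493

183, 640, 1097, 1554, 2010, 2467, 2924, 3381, 3838, 4295, 4752, 5209, 5666, 6122, 6579, 7036, 7493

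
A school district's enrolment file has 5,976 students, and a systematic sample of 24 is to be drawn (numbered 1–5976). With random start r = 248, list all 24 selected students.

k = N/n = 5976/24 = 249
student 1: 248
student 2: 248 + 249 = 497
student 3: 497 + 249 = 746
student 4: 746 + 249 = 995
student 5: 995 + 249 = 1244
student 6: 1244 + 249 = 1493
student 7: 1493 + 249 = 1742
student 8: 1742 + 249 = 1991
student 9: 1991 + 249 = 2240
student 10: 2240 + 249 = 2489
student 11: 2489 + 249 = 2738
student 12: 2738 + 249 = 2987
student 13: 2987 + 249 = 3236
student 14: 3236 + 249 = 3485
student 15: 3485 + 249 = 3734
student 16: 3734 + 249 = 3983
student 17: 3983 + 249 = 4232
student 18: 4232 + 249 = 4481
student 19: 4481 + 249 = 4730
student 20: 4730 + 249 = 4979
student 21: 4979 + 249 = 5228
student 22: 5228 + 249 = 5477
student 23: 5477 + 249 = 5726
student 24: 5726 + 249 = 5975

248, 497, 746, 995, 1244, 1493, 1742, 1991, 2240, 2489, 2738, 2987, 3236, 3485, 3734, 3983, 4232, 4481, 4730, 4979, 5228, 5477, 5726, 5975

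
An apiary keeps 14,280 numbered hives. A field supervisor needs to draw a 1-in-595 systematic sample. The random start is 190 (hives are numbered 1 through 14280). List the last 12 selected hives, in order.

7330, 7925, 8520, 9115, 9710, 10305, 10900, 11495, 12090, 12685, 13280, 13875

13th selection = 190 + 12×595 = 7330
14th: 7330 + 595 = 7925
15th: 7925 + 595 = 8520
16th: 8520 + 595 = 9115
17th: 9115 + 595 = 9710
18th: 9710 + 595 = 10305
19th: 10305 + 595 = 10900
20th: 10900 + 595 = 11495
21st: 11495 + 595 = 12090
22nd: 12090 + 595 = 12685
23rd: 12685 + 595 = 13280
24th: 13280 + 595 = 13875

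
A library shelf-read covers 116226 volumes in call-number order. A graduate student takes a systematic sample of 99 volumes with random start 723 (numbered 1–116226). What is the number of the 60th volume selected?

k = 116226/99 = 1174
60th selection = r + (60−1)·k = 723 + 59×1174 = 723 + 69266 = 69989

69989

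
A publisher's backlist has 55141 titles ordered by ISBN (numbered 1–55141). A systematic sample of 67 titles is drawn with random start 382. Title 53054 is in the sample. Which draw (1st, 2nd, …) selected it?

65

k = 55141/67 = 823
position = (53054 − 382)/823 + 1 = 52672/823 + 1 = 64 + 1 = 65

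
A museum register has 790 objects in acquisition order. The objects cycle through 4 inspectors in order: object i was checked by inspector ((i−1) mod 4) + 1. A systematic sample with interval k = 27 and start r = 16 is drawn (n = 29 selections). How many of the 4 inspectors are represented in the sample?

Consecutive selections differ by k = 27, so their inspector numbers differ by 27 mod 4 = 3.
gcd(27, 4) = 1, so the sample visits 4/1 = 4 distinct residues mod 4.
Start 16 is inspector 4; the inspectors hit are 1, 2, 3, 4.

4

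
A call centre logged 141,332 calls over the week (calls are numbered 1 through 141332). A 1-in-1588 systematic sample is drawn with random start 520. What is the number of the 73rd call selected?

114856

k = 1588
73rd selection = r + (73−1)·k = 520 + 72×1588 = 520 + 114336 = 114856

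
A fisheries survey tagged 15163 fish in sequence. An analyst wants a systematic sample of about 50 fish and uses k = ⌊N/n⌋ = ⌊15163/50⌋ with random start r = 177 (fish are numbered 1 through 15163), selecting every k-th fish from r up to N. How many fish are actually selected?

k = ⌊15163/50⌋ = 303
Achieved size = ⌊(15163 − 177)/303⌋ + 1 = ⌊14986/303⌋ + 1 = 49 + 1 = 50
(last selection: 177 + 49×303 = 15024 ≤ 15163; next would be 15327 > 15163)

50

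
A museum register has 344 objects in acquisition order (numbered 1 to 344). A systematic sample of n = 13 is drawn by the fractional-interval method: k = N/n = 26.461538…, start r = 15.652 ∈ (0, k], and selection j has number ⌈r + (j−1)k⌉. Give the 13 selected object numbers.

j=1: r + 0k = 15.652 → ⌈·⌉ = 16
j=2: r + 1k = 42.113538… → ⌈·⌉ = 43
j=3: r + 2k = 68.575076… → ⌈·⌉ = 69
j=4: r + 3k = 95.036615… → ⌈·⌉ = 96
j=5: r + 4k = 121.498153… → ⌈·⌉ = 122
j=6: r + 5k = 147.959692… → ⌈·⌉ = 148
j=7: r + 6k = 174.421230… → ⌈·⌉ = 175
j=8: r + 7k = 200.882769… → ⌈·⌉ = 201
j=9: r + 8k = 227.344307… → ⌈·⌉ = 228
j=10: r + 9k = 253.805846… → ⌈·⌉ = 254
j=11: r + 10k = 280.267384… → ⌈·⌉ = 281
j=12: r + 11k = 306.728923… → ⌈·⌉ = 307
j=13: r + 12k = 333.190461… → ⌈·⌉ = 334

16, 43, 69, 96, 122, 148, 175, 201, 228, 254, 281, 307, 334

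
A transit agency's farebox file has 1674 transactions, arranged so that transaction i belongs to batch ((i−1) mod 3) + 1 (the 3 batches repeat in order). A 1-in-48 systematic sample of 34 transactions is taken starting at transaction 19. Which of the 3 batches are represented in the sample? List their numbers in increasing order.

1

Consecutive selections differ by k = 48, so their batch numbers differ by 48 mod 3 = 0.
gcd(48, 3) = 3, so the sample visits 3/3 = 1 distinct residues mod 3.
Start 19 is batch 1; the batches hit are 1.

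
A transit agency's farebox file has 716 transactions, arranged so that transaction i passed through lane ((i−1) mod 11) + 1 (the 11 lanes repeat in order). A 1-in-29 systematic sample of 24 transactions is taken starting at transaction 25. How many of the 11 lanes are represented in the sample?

Consecutive selections differ by k = 29, so their lane numbers differ by 29 mod 11 = 7.
gcd(29, 11) = 1, so the sample visits 11/1 = 11 distinct residues mod 11.
Start 25 is lane 3; the lanes hit are 1, 2, 3, 4, 5, 6, 7, 8, 9, 10, 11.

11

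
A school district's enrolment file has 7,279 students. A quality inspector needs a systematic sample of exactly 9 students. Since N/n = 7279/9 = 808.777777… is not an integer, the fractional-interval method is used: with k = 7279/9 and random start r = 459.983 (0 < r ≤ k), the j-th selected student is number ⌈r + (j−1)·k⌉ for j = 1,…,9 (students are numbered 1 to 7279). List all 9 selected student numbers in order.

460, 1269, 2078, 2887, 3696, 4504, 5313, 6122, 6931

j=1: r + 0k = 459.983 → ⌈·⌉ = 460
j=2: r + 1k = 1268.760777… → ⌈·⌉ = 1269
j=3: r + 2k = 2077.538555… → ⌈·⌉ = 2078
j=4: r + 3k = 2886.316333… → ⌈·⌉ = 2887
j=5: r + 4k = 3695.094111… → ⌈·⌉ = 3696
j=6: r + 5k = 4503.871888… → ⌈·⌉ = 4504
j=7: r + 6k = 5312.649666… → ⌈·⌉ = 5313
j=8: r + 7k = 6121.427444… → ⌈·⌉ = 6122
j=9: r + 8k = 6930.205222… → ⌈·⌉ = 6931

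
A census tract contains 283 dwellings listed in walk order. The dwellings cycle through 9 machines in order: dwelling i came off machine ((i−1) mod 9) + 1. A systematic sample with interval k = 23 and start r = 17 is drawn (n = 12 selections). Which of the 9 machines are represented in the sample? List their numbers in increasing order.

1, 2, 3, 4, 5, 6, 7, 8, 9

Consecutive selections differ by k = 23, so their machine numbers differ by 23 mod 9 = 5.
gcd(23, 9) = 1, so the sample visits 9/1 = 9 distinct residues mod 9.
Start 17 is machine 8; the machines hit are 1, 2, 3, 4, 5, 6, 7, 8, 9.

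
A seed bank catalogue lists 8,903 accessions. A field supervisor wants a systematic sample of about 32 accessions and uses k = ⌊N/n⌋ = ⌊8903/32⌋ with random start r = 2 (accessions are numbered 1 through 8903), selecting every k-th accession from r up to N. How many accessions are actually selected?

k = ⌊8903/32⌋ = 278
Achieved size = ⌊(8903 − 2)/278⌋ + 1 = ⌊8901/278⌋ + 1 = 32 + 1 = 33
(last selection: 2 + 32×278 = 8898 ≤ 8903; next would be 9176 > 8903)

33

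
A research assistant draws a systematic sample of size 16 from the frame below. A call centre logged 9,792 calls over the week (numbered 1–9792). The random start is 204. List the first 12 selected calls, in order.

204, 816, 1428, 2040, 2652, 3264, 3876, 4488, 5100, 5712, 6324, 6936

k = N/n = 9792/16 = 612
call 1: 204
call 2: 204 + 612 = 816
call 3: 816 + 612 = 1428
call 4: 1428 + 612 = 2040
call 5: 2040 + 612 = 2652
call 6: 2652 + 612 = 3264
call 7: 3264 + 612 = 3876
call 8: 3876 + 612 = 4488
call 9: 4488 + 612 = 5100
call 10: 5100 + 612 = 5712
call 11: 5712 + 612 = 6324
call 12: 6324 + 612 = 6936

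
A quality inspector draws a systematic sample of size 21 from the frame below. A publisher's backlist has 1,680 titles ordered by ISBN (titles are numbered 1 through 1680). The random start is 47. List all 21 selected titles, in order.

k = N/n = 1680/21 = 80
title 1: 47
title 2: 47 + 80 = 127
title 3: 127 + 80 = 207
title 4: 207 + 80 = 287
title 5: 287 + 80 = 367
title 6: 367 + 80 = 447
title 7: 447 + 80 = 527
title 8: 527 + 80 = 607
title 9: 607 + 80 = 687
title 10: 687 + 80 = 767
title 11: 767 + 80 = 847
title 12: 847 + 80 = 927
title 13: 927 + 80 = 1007
title 14: 1007 + 80 = 1087
title 15: 1087 + 80 = 1167
title 16: 1167 + 80 = 1247
title 17: 1247 + 80 = 1327
title 18: 1327 + 80 = 1407
title 19: 1407 + 80 = 1487
title 20: 1487 + 80 = 1567
title 21: 1567 + 80 = 1647

47, 127, 207, 287, 367, 447, 527, 607, 687, 767, 847, 927, 1007, 1087, 1167, 1247, 1327, 1407, 1487, 1567, 1647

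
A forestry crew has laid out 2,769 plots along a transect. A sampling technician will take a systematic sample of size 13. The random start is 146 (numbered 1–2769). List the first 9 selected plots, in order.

k = N/n = 2769/13 = 213
plot 1: 146
plot 2: 146 + 213 = 359
plot 3: 359 + 213 = 572
plot 4: 572 + 213 = 785
plot 5: 785 + 213 = 998
plot 6: 998 + 213 = 1211
plot 7: 1211 + 213 = 1424
plot 8: 1424 + 213 = 1637
plot 9: 1637 + 213 = 1850

146, 359, 572, 785, 998, 1211, 1424, 1637, 1850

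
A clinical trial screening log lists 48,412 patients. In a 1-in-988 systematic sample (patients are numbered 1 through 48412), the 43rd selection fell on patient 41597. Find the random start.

k = 988
r = 41597 − (43−1)×988 = 41597 − 41496 = 101

101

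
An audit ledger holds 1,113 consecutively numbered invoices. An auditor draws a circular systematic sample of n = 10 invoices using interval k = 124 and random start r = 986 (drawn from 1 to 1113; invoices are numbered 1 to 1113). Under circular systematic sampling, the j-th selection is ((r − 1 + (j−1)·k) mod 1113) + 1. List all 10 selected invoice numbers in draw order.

Selection 1: 986
Selection 2: 986 + 124 = 1110
Selection 3: 1110 + 124 = 1234 → 1234 − 1113 = 121
Selection 4: 121 + 124 = 245
Selection 5: 245 + 124 = 369
Selection 6: 369 + 124 = 493
Selection 7: 493 + 124 = 617
Selection 8: 617 + 124 = 741
Selection 9: 741 + 124 = 865
Selection 10: 865 + 124 = 989

986, 1110, 121, 245, 369, 493, 617, 741, 865, 989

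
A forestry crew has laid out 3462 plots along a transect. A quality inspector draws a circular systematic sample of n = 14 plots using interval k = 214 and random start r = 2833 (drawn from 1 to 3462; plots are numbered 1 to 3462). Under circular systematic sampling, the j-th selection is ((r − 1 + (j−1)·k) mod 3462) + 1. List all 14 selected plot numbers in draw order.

Selection 1: 2833
Selection 2: 2833 + 214 = 3047
Selection 3: 3047 + 214 = 3261
Selection 4: 3261 + 214 = 3475 → 3475 − 3462 = 13
Selection 5: 13 + 214 = 227
Selection 6: 227 + 214 = 441
Selection 7: 441 + 214 = 655
Selection 8: 655 + 214 = 869
Selection 9: 869 + 214 = 1083
Selection 10: 1083 + 214 = 1297
Selection 11: 1297 + 214 = 1511
Selection 12: 1511 + 214 = 1725
Selection 13: 1725 + 214 = 1939
Selection 14: 1939 + 214 = 2153

2833, 3047, 3261, 13, 227, 441, 655, 869, 1083, 1297, 1511, 1725, 1939, 2153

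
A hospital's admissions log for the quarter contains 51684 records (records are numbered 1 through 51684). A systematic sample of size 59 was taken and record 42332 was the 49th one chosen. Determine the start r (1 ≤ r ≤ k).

k = 51684/59 = 876
r = 42332 − (49−1)×876 = 42332 − 42048 = 284

284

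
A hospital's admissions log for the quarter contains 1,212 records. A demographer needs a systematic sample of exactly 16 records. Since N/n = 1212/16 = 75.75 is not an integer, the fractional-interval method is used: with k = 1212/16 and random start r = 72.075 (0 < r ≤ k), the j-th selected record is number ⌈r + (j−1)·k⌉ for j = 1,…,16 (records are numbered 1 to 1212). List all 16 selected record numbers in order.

73, 148, 224, 300, 376, 451, 527, 603, 679, 754, 830, 906, 982, 1057, 1133, 1209

j=1: r + 0k = 72.075 → ⌈·⌉ = 73
j=2: r + 1k = 147.825 → ⌈·⌉ = 148
j=3: r + 2k = 223.575 → ⌈·⌉ = 224
j=4: r + 3k = 299.325 → ⌈·⌉ = 300
j=5: r + 4k = 375.075 → ⌈·⌉ = 376
j=6: r + 5k = 450.825 → ⌈·⌉ = 451
j=7: r + 6k = 526.575 → ⌈·⌉ = 527
j=8: r + 7k = 602.325 → ⌈·⌉ = 603
j=9: r + 8k = 678.075 → ⌈·⌉ = 679
j=10: r + 9k = 753.825 → ⌈·⌉ = 754
j=11: r + 10k = 829.575 → ⌈·⌉ = 830
j=12: r + 11k = 905.325 → ⌈·⌉ = 906
j=13: r + 12k = 981.075 → ⌈·⌉ = 982
j=14: r + 13k = 1056.825 → ⌈·⌉ = 1057
j=15: r + 14k = 1132.575 → ⌈·⌉ = 1133
j=16: r + 15k = 1208.325 → ⌈·⌉ = 1209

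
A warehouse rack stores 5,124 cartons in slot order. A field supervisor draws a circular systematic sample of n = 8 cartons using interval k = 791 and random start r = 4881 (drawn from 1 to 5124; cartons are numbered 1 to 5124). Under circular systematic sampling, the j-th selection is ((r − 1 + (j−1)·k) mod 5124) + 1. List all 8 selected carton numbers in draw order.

Selection 1: 4881
Selection 2: 4881 + 791 = 5672 → 5672 − 5124 = 548
Selection 3: 548 + 791 = 1339
Selection 4: 1339 + 791 = 2130
Selection 5: 2130 + 791 = 2921
Selection 6: 2921 + 791 = 3712
Selection 7: 3712 + 791 = 4503
Selection 8: 4503 + 791 = 5294 → 5294 − 5124 = 170

4881, 548, 1339, 2130, 2921, 3712, 4503, 170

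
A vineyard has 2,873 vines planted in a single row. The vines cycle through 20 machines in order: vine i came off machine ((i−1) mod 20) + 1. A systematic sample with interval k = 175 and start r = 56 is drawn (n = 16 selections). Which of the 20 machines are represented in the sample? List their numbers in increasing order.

Consecutive selections differ by k = 175, so their machine numbers differ by 175 mod 20 = 15.
gcd(175, 20) = 5, so the sample visits 20/5 = 4 distinct residues mod 20.
Start 56 is machine 16; the machines hit are 1, 6, 11, 16.

1, 6, 11, 16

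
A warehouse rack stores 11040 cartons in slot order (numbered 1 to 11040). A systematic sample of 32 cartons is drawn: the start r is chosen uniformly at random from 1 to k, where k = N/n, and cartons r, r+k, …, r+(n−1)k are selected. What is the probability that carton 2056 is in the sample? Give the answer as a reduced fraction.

1/345

k = 11040/32 = 345.
Carton 2056 is selected iff r ≡ 2056 (mod 345); exactly one such r in {1,…,345}.
Inclusion probability = 1/345.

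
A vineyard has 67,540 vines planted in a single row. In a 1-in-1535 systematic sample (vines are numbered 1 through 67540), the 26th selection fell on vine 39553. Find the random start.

1178

k = 1535
r = 39553 − (26−1)×1535 = 39553 − 38375 = 1178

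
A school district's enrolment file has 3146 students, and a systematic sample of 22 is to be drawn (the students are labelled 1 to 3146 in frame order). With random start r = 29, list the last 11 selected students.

k = N/n = 3146/22 = 143
12th selection = 29 + 11×143 = 1602
13th: 1602 + 143 = 1745
14th: 1745 + 143 = 1888
15th: 1888 + 143 = 2031
16th: 2031 + 143 = 2174
17th: 2174 + 143 = 2317
18th: 2317 + 143 = 2460
19th: 2460 + 143 = 2603
20th: 2603 + 143 = 2746
21st: 2746 + 143 = 2889
22nd: 2889 + 143 = 3032

1602, 1745, 1888, 2031, 2174, 2317, 2460, 2603, 2746, 2889, 3032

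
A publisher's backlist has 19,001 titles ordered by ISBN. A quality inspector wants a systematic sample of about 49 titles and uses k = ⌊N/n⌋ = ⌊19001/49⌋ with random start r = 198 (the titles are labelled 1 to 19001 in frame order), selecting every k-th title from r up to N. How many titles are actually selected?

k = ⌊19001/49⌋ = 387
Achieved size = ⌊(19001 − 198)/387⌋ + 1 = ⌊18803/387⌋ + 1 = 48 + 1 = 49
(last selection: 198 + 48×387 = 18774 ≤ 19001; next would be 19161 > 19001)

49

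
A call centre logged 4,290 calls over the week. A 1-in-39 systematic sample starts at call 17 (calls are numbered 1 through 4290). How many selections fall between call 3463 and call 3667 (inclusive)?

5

k = 39
First selection ≥ 3463: 17 + ⌈(3463−17)/39⌉·39 = 17 + 89×39 = 3488
Last selection ≤ 3667: 17 + ⌊(3667−17)/39⌋·39 = 17 + 93×39 = 3644
Count = 93 − 89 + 1 = 5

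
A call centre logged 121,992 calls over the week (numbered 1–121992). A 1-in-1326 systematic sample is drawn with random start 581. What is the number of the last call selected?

k = 1326
92nd selection = r + (92−1)·k = 581 + 91×1326 = 581 + 120666 = 121247

121247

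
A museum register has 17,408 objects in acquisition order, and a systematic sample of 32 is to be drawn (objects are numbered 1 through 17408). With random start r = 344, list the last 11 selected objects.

11768, 12312, 12856, 13400, 13944, 14488, 15032, 15576, 16120, 16664, 17208

k = N/n = 17408/32 = 544
22nd selection = 344 + 21×544 = 11768
23rd: 11768 + 544 = 12312
24th: 12312 + 544 = 12856
25th: 12856 + 544 = 13400
26th: 13400 + 544 = 13944
27th: 13944 + 544 = 14488
28th: 14488 + 544 = 15032
29th: 15032 + 544 = 15576
30th: 15576 + 544 = 16120
31st: 16120 + 544 = 16664
32nd: 16664 + 544 = 17208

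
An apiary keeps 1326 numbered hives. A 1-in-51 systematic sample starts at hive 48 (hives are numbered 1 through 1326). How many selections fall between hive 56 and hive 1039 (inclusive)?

19

k = 51
First selection ≥ 56: 48 + ⌈(56−48)/51⌉·51 = 48 + 1×51 = 99
Last selection ≤ 1039: 48 + ⌊(1039−48)/51⌋·51 = 48 + 19×51 = 1017
Count = 19 − 1 + 1 = 19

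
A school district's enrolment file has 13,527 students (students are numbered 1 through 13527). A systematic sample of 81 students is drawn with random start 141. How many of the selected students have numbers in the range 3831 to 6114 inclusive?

k = 13527/81 = 167
First selection ≥ 3831: 141 + ⌈(3831−141)/167⌉·167 = 141 + 23×167 = 3982
Last selection ≤ 6114: 141 + ⌊(6114−141)/167⌋·167 = 141 + 35×167 = 5986
Count = 35 − 23 + 1 = 13

13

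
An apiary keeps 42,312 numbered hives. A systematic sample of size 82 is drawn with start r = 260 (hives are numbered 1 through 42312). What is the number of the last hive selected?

42056

k = 42312/82 = 516
82nd selection = r + (82−1)·k = 260 + 81×516 = 260 + 41796 = 42056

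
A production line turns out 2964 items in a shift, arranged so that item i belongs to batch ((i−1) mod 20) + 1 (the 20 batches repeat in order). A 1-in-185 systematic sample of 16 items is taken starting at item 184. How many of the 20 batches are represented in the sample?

Consecutive selections differ by k = 185, so their batch numbers differ by 185 mod 20 = 5.
gcd(185, 20) = 5, so the sample visits 20/5 = 4 distinct residues mod 20.
Start 184 is batch 4; the batches hit are 4, 9, 14, 19.

4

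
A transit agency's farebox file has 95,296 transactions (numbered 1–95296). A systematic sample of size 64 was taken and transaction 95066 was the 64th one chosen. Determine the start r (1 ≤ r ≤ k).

k = 95296/64 = 1489
r = 95066 − (64−1)×1489 = 95066 − 93807 = 1259

1259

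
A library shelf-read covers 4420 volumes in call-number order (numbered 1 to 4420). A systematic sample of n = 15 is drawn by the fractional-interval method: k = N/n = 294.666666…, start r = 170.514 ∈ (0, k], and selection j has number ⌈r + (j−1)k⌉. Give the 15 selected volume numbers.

j=1: r + 0k = 170.514 → ⌈·⌉ = 171
j=2: r + 1k = 465.180666… → ⌈·⌉ = 466
j=3: r + 2k = 759.847333… → ⌈·⌉ = 760
j=4: r + 3k = 1054.514 → ⌈·⌉ = 1055
j=5: r + 4k = 1349.180666… → ⌈·⌉ = 1350
j=6: r + 5k = 1643.847333… → ⌈·⌉ = 1644
j=7: r + 6k = 1938.514 → ⌈·⌉ = 1939
j=8: r + 7k = 2233.180666… → ⌈·⌉ = 2234
j=9: r + 8k = 2527.847333… → ⌈·⌉ = 2528
j=10: r + 9k = 2822.514 → ⌈·⌉ = 2823
j=11: r + 10k = 3117.180666… → ⌈·⌉ = 3118
j=12: r + 11k = 3411.847333… → ⌈·⌉ = 3412
j=13: r + 12k = 3706.514 → ⌈·⌉ = 3707
j=14: r + 13k = 4001.180666… → ⌈·⌉ = 4002
j=15: r + 14k = 4295.847333… → ⌈·⌉ = 4296

171, 466, 760, 1055, 1350, 1644, 1939, 2234, 2528, 2823, 3118, 3412, 3707, 4002, 4296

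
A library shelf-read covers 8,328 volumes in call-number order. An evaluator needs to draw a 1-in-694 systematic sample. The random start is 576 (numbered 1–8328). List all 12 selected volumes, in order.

volume 1: 576
volume 2: 576 + 694 = 1270
volume 3: 1270 + 694 = 1964
volume 4: 1964 + 694 = 2658
volume 5: 2658 + 694 = 3352
volume 6: 3352 + 694 = 4046
volume 7: 4046 + 694 = 4740
volume 8: 4740 + 694 = 5434
volume 9: 5434 + 694 = 6128
volume 10: 6128 + 694 = 6822
volume 11: 6822 + 694 = 7516
volume 12: 7516 + 694 = 8210

576, 1270, 1964, 2658, 3352, 4046, 4740, 5434, 6128, 6822, 7516, 8210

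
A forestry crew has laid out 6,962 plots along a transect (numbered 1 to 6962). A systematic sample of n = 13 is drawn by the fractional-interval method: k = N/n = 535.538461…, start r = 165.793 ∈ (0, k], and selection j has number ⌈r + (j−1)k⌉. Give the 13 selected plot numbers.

166, 702, 1237, 1773, 2308, 2844, 3380, 3915, 4451, 4986, 5522, 6057, 6593

j=1: r + 0k = 165.793 → ⌈·⌉ = 166
j=2: r + 1k = 701.331461… → ⌈·⌉ = 702
j=3: r + 2k = 1236.869923… → ⌈·⌉ = 1237
j=4: r + 3k = 1772.408384… → ⌈·⌉ = 1773
j=5: r + 4k = 2307.946846… → ⌈·⌉ = 2308
j=6: r + 5k = 2843.485307… → ⌈·⌉ = 2844
j=7: r + 6k = 3379.023769… → ⌈·⌉ = 3380
j=8: r + 7k = 3914.562230… → ⌈·⌉ = 3915
j=9: r + 8k = 4450.100692… → ⌈·⌉ = 4451
j=10: r + 9k = 4985.639153… → ⌈·⌉ = 4986
j=11: r + 10k = 5521.177615… → ⌈·⌉ = 5522
j=12: r + 11k = 6056.716076… → ⌈·⌉ = 6057
j=13: r + 12k = 6592.254538… → ⌈·⌉ = 6593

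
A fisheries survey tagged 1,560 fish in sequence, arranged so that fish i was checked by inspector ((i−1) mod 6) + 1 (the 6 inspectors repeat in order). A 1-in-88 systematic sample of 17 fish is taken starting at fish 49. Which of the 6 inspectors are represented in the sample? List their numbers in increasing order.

1, 3, 5

Consecutive selections differ by k = 88, so their inspector numbers differ by 88 mod 6 = 4.
gcd(88, 6) = 2, so the sample visits 6/2 = 3 distinct residues mod 6.
Start 49 is inspector 1; the inspectors hit are 1, 3, 5.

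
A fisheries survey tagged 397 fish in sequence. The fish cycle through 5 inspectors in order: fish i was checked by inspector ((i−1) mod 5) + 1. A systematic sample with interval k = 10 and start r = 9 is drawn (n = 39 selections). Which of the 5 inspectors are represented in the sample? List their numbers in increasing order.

4

Consecutive selections differ by k = 10, so their inspector numbers differ by 10 mod 5 = 0.
gcd(10, 5) = 5, so the sample visits 5/5 = 1 distinct residues mod 5.
Start 9 is inspector 4; the inspectors hit are 4.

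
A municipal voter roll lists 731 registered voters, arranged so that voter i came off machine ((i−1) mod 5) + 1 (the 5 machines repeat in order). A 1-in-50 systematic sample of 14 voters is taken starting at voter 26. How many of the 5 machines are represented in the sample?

Consecutive selections differ by k = 50, so their machine numbers differ by 50 mod 5 = 0.
gcd(50, 5) = 5, so the sample visits 5/5 = 1 distinct residues mod 5.
Start 26 is machine 1; the machines hit are 1.

1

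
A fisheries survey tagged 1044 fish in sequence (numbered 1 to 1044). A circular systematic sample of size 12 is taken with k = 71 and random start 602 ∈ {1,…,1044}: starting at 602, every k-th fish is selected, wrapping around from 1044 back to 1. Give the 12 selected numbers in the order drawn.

Selection 1: 602
Selection 2: 602 + 71 = 673
Selection 3: 673 + 71 = 744
Selection 4: 744 + 71 = 815
Selection 5: 815 + 71 = 886
Selection 6: 886 + 71 = 957
Selection 7: 957 + 71 = 1028
Selection 8: 1028 + 71 = 1099 → 1099 − 1044 = 55
Selection 9: 55 + 71 = 126
Selection 10: 126 + 71 = 197
Selection 11: 197 + 71 = 268
Selection 12: 268 + 71 = 339

602, 673, 744, 815, 886, 957, 1028, 55, 126, 197, 268, 339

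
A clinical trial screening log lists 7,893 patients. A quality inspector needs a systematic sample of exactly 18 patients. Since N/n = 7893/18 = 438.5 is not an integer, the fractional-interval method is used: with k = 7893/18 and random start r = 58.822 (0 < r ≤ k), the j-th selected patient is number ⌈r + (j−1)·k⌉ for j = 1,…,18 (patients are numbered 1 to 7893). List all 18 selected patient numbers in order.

59, 498, 936, 1375, 1813, 2252, 2690, 3129, 3567, 4006, 4444, 4883, 5321, 5760, 6198, 6637, 7075, 7514

j=1: r + 0k = 58.822 → ⌈·⌉ = 59
j=2: r + 1k = 497.322 → ⌈·⌉ = 498
j=3: r + 2k = 935.822 → ⌈·⌉ = 936
j=4: r + 3k = 1374.322 → ⌈·⌉ = 1375
j=5: r + 4k = 1812.822 → ⌈·⌉ = 1813
j=6: r + 5k = 2251.322 → ⌈·⌉ = 2252
j=7: r + 6k = 2689.822 → ⌈·⌉ = 2690
j=8: r + 7k = 3128.322 → ⌈·⌉ = 3129
j=9: r + 8k = 3566.822 → ⌈·⌉ = 3567
j=10: r + 9k = 4005.322 → ⌈·⌉ = 4006
j=11: r + 10k = 4443.822 → ⌈·⌉ = 4444
j=12: r + 11k = 4882.322 → ⌈·⌉ = 4883
j=13: r + 12k = 5320.822 → ⌈·⌉ = 5321
j=14: r + 13k = 5759.322 → ⌈·⌉ = 5760
j=15: r + 14k = 6197.822 → ⌈·⌉ = 6198
j=16: r + 15k = 6636.322 → ⌈·⌉ = 6637
j=17: r + 16k = 7074.822 → ⌈·⌉ = 7075
j=18: r + 17k = 7513.322 → ⌈·⌉ = 7514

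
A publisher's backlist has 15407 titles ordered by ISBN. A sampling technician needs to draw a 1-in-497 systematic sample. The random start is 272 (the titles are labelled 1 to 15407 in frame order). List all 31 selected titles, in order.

272, 769, 1266, 1763, 2260, 2757, 3254, 3751, 4248, 4745, 5242, 5739, 6236, 6733, 7230, 7727, 8224, 8721, 9218, 9715, 10212, 10709, 11206, 11703, 12200, 12697, 13194, 13691, 14188, 14685, 15182

title 1: 272
title 2: 272 + 497 = 769
title 3: 769 + 497 = 1266
title 4: 1266 + 497 = 1763
title 5: 1763 + 497 = 2260
title 6: 2260 + 497 = 2757
title 7: 2757 + 497 = 3254
title 8: 3254 + 497 = 3751
title 9: 3751 + 497 = 4248
title 10: 4248 + 497 = 4745
title 11: 4745 + 497 = 5242
title 12: 5242 + 497 = 5739
title 13: 5739 + 497 = 6236
title 14: 6236 + 497 = 6733
title 15: 6733 + 497 = 7230
title 16: 7230 + 497 = 7727
title 17: 7727 + 497 = 8224
title 18: 8224 + 497 = 8721
title 19: 8721 + 497 = 9218
title 20: 9218 + 497 = 9715
title 21: 9715 + 497 = 10212
title 22: 10212 + 497 = 10709
title 23: 10709 + 497 = 11206
title 24: 11206 + 497 = 11703
title 25: 11703 + 497 = 12200
title 26: 12200 + 497 = 12697
title 27: 12697 + 497 = 13194
title 28: 13194 + 497 = 13691
title 29: 13691 + 497 = 14188
title 30: 14188 + 497 = 14685
title 31: 14685 + 497 = 15182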